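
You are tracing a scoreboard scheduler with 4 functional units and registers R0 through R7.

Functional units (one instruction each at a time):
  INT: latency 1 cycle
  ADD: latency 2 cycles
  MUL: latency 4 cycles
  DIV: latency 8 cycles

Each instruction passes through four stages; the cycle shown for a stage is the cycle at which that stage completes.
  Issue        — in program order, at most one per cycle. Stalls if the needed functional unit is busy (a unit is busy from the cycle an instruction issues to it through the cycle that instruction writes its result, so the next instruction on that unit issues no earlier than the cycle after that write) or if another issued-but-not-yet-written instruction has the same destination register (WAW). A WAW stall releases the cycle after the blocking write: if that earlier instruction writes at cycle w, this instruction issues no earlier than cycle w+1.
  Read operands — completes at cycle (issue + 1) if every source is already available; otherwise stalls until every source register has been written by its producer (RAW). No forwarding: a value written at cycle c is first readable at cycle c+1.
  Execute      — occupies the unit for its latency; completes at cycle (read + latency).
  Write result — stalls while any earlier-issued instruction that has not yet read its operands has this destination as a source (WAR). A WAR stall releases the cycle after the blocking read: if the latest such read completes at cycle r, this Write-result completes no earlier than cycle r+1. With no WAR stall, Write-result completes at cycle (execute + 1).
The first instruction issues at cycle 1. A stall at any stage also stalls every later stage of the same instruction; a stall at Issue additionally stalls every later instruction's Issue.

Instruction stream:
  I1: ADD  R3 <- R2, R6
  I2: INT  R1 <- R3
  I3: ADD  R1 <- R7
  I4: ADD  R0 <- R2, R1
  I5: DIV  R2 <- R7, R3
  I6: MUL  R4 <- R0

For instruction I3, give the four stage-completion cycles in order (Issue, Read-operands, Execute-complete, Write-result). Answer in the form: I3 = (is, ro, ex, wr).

I3 = (9, 10, 12, 13)

t=1  issue I1 (ADD)
t=2  I1 read-ops, issue I2 (INT)
t=4  I1 finished on ADD
t=5  I1→R3
t=6  I2 read-ops
t=7  I2 finished on INT
t=8  I2→R1
t=9  issue I3 (ADD)
t=10  I3 read-ops
t=12  I3 finished on ADD
t=13  I3→R1
t=14  issue I4 (ADD)
t=15  I4 read-ops, issue I5 (DIV)
t=16  I5 read-ops, issue I6 (MUL)
t=17  I4 finished on ADD
t=18  I4→R0
t=19  I6 read-ops
t=23  I6 finished on MUL
t=24  I5 finished on DIV, I6→R4
t=25  I5→R2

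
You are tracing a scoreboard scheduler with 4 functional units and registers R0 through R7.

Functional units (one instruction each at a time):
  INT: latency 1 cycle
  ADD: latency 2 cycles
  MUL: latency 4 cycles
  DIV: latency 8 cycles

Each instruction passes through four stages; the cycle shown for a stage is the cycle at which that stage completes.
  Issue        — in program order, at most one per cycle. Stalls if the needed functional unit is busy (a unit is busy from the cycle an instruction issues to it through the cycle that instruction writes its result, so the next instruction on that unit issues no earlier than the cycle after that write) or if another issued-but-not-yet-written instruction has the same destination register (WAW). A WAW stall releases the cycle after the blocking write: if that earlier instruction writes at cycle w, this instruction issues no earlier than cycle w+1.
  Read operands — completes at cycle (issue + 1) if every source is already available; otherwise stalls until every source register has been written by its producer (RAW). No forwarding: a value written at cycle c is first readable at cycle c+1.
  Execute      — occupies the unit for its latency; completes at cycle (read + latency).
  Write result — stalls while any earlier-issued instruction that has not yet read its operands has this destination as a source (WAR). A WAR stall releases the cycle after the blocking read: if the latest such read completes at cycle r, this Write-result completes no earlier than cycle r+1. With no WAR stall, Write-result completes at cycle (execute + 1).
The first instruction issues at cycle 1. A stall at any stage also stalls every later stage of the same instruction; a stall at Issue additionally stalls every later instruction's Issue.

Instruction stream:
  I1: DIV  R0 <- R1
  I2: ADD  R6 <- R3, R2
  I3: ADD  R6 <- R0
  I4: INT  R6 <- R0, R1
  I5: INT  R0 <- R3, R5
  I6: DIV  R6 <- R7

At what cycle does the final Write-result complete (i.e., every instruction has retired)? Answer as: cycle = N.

[1] I1→DIV
[2] I1 RO | I2→ADD
[3] I2 RO
[5] I2 EX
[6] I2 WR R6
[7] I3→ADD
[10] I1 EX
[11] I1 WR R0
[12] I3 RO
[14] I3 EX
[15] I3 WR R6
[16] I4→INT
[17] I4 RO
[18] I4 EX
[19] I4 WR R6
[20] I5→INT
[21] I5 RO | I6→DIV
[22] I5 EX | I6 RO
[23] I5 WR R0
[30] I6 EX
[31] I6 WR R6

cycle = 31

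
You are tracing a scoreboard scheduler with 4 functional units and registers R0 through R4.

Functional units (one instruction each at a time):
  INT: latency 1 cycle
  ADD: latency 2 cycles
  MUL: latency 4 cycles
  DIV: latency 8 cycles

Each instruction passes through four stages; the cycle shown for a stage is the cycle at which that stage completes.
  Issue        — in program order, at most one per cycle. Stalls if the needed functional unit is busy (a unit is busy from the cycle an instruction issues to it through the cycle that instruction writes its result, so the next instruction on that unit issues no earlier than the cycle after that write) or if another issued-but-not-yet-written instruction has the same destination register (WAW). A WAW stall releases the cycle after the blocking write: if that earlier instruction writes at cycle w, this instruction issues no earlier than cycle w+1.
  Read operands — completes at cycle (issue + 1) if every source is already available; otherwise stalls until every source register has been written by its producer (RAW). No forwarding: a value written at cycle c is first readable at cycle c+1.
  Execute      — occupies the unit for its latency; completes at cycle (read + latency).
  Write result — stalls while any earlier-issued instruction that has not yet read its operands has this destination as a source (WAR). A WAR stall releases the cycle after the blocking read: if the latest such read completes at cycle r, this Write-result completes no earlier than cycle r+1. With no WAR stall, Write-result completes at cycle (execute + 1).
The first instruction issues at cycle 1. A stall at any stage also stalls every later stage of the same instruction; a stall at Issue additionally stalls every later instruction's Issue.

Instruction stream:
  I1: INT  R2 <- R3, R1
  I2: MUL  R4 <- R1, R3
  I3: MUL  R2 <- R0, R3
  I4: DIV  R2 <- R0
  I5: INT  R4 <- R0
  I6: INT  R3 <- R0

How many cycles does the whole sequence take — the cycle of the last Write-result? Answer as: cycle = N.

cycle = 26

cycle 1: I1→INT
cycle 2: I1 RO; I2→MUL
cycle 3: I1 EX; I2 RO
cycle 4: I1 WR R2
cycle 7: I2 EX
cycle 8: I2 WR R4
cycle 9: I3→MUL
cycle 10: I3 RO
cycle 14: I3 EX
cycle 15: I3 WR R2
cycle 16: I4→DIV
cycle 17: I4 RO; I5→INT
cycle 18: I5 RO
cycle 19: I5 EX
cycle 20: I5 WR R4
cycle 21: I6→INT
cycle 22: I6 RO
cycle 23: I6 EX
cycle 24: I6 WR R3
cycle 25: I4 EX
cycle 26: I4 WR R2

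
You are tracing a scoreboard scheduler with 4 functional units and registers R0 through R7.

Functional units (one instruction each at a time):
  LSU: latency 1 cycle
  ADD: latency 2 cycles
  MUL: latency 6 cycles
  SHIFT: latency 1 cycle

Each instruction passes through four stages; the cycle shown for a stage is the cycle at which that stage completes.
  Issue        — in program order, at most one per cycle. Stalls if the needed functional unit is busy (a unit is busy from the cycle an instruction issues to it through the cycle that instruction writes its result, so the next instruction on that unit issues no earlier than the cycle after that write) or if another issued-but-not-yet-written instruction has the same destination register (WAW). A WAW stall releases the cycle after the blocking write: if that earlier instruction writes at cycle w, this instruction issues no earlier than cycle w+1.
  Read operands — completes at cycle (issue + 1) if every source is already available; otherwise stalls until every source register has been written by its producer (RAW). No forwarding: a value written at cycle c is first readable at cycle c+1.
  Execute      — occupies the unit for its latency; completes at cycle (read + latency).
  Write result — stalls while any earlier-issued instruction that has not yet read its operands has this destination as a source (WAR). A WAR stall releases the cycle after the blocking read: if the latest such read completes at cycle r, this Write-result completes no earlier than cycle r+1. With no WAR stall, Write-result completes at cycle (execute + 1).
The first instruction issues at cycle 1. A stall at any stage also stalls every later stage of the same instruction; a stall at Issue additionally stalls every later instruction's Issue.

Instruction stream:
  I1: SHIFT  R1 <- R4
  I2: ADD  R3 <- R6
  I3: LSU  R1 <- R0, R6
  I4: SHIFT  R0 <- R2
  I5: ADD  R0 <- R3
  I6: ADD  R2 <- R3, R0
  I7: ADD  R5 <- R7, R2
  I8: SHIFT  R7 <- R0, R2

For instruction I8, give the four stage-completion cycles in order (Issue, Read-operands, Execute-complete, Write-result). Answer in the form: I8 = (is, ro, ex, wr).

I1  is:1  ro:2  ex:3  wr:4
I2  is:2  ro:3  ex:5  wr:6
I3  is:5  ro:6  ex:7  wr:8  — WAW R1: wait I1 write@4
I4  is:6  ro:7  ex:8  wr:9
I5  is:10  ro:11  ex:13  wr:14  — WAW R0: wait I4 write@9
I6  is:15  ro:16  ex:18  wr:19  — struct: ADD busy until I5 writes@14
I7  is:20  ro:21  ex:23  wr:24  — struct: ADD busy until I6 writes@19
I8  is:21  ro:22  ex:23  wr:24

I8 = (21, 22, 23, 24)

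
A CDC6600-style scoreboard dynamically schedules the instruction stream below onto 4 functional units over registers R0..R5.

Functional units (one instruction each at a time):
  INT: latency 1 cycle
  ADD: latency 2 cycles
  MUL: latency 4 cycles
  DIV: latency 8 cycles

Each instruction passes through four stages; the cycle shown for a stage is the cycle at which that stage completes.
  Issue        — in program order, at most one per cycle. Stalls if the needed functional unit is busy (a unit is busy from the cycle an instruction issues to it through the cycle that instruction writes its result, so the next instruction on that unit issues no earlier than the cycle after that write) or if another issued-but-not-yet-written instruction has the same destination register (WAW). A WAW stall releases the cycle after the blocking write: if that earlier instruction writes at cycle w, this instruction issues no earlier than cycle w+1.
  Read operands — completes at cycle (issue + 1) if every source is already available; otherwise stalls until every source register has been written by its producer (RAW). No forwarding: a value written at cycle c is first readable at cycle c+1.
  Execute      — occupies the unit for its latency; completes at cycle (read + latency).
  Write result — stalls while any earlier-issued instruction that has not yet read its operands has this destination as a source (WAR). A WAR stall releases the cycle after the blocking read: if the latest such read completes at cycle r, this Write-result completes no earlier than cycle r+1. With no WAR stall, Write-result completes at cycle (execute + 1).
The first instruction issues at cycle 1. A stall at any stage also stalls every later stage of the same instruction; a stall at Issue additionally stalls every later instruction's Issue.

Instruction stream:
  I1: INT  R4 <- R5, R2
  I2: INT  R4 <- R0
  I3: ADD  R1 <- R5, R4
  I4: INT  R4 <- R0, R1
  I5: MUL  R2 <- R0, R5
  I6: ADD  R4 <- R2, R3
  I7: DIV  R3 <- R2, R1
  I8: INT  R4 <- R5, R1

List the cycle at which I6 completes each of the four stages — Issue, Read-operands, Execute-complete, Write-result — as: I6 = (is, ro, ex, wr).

[I1] 1/2/3/4
[I2] 5/6/7/8  (struct: INT busy until I1 writes@4)
[I3] 6/9/11/12  (RAW R4: wait I2 write@8)
[I4] 9/13/14/15  (struct: INT busy until I2 writes@8; RAW R1: wait I3 write@12)
[I5] 10/11/15/16
[I6] 16/17/19/20  (WAW R4: wait I4 write@15)
[I7] 17/18/26/27
[I8] 21/22/23/24  (WAW R4: wait I6 write@20)

I6 = (16, 17, 19, 20)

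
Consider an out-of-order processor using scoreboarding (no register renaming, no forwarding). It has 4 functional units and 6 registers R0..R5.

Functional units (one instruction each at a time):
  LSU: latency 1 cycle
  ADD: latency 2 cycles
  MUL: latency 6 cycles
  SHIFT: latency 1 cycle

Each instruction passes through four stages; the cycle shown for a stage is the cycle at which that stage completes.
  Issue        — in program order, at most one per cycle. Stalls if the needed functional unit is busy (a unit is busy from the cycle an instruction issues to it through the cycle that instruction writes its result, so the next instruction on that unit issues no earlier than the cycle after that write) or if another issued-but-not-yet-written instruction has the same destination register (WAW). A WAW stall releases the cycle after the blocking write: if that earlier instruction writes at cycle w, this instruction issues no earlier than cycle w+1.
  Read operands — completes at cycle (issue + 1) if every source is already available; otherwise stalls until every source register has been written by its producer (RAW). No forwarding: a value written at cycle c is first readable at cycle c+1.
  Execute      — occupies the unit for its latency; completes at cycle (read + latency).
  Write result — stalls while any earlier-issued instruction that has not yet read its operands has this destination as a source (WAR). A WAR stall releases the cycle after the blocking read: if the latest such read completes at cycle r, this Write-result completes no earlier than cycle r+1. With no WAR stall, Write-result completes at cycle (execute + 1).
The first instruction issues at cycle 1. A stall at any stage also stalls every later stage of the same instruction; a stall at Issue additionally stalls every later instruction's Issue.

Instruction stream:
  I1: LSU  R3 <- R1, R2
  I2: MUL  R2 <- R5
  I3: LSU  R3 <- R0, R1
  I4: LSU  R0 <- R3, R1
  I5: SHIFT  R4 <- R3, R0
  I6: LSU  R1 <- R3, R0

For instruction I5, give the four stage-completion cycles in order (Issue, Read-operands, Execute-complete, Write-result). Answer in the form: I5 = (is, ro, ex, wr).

I1: IS=1 RO=2 EX=3 WR=4
I2: IS=2 RO=3 EX=9 WR=10
I3: IS=5 RO=6 EX=7 WR=8  [struct: LSU busy until I1 writes@4]
I4: IS=9 RO=10 EX=11 WR=12  [struct: LSU busy until I3 writes@8]
I5: IS=10 RO=13 EX=14 WR=15  [RAW R0: wait I4 write@12]
I6: IS=13 RO=14 EX=15 WR=16  [struct: LSU busy until I4 writes@12]

I5 = (10, 13, 14, 15)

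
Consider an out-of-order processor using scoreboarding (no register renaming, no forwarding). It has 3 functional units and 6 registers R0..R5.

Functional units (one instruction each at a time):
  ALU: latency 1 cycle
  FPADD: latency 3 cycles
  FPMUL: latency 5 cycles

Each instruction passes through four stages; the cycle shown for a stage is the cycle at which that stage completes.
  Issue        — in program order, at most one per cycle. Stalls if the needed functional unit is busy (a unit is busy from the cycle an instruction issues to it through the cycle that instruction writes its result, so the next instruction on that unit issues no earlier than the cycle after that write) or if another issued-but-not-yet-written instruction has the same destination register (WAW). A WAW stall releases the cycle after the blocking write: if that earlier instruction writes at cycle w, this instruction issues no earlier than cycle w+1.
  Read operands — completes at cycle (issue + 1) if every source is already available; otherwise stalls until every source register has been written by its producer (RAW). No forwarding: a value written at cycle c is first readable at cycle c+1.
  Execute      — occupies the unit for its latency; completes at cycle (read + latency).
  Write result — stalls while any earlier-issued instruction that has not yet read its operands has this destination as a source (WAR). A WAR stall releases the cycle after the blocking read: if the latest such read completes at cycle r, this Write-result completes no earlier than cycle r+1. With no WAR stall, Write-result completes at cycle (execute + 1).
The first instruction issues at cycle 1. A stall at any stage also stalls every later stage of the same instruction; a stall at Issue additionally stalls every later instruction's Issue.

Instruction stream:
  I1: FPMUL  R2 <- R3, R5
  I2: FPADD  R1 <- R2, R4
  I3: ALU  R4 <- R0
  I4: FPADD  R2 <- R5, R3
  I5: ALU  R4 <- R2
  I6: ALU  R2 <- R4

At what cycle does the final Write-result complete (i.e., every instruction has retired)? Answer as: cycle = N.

c1: I1→FPMUL
c2: I1 RO | I2→FPADD
c3: I3→ALU
c4: I3 RO
c5: I3 EX
c7: I1 EX
c8: I1 WR R2
c9: I2 RO
c10: I3 WR R4
c12: I2 EX
c13: I2 WR R1
c14: I4→FPADD
c15: I4 RO | I5→ALU
c18: I4 EX
c19: I4 WR R2
c20: I5 RO
c21: I5 EX
c22: I5 WR R4
c23: I6→ALU
c24: I6 RO
c25: I6 EX
c26: I6 WR R2

cycle = 26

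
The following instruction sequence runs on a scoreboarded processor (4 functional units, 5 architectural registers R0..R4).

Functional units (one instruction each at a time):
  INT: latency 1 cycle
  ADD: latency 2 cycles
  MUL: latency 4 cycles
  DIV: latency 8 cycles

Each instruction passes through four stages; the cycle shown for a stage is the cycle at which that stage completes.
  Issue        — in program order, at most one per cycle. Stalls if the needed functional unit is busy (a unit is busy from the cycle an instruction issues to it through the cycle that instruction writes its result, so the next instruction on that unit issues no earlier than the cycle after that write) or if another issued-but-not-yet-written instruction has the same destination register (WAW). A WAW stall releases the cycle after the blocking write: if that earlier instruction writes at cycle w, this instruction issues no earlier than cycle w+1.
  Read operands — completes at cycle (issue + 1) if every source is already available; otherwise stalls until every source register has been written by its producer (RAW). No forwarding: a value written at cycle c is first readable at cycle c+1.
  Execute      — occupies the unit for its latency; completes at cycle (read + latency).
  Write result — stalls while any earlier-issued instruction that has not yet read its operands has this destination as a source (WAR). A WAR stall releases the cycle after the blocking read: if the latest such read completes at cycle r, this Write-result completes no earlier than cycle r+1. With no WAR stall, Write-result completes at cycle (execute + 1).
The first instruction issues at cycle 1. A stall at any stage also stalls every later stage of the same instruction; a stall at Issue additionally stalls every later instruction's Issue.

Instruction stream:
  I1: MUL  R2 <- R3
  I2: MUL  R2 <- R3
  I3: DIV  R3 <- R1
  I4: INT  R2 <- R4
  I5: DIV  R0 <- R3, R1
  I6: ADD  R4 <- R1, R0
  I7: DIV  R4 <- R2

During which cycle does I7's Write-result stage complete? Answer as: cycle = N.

cycle = 45

t=1  I1 issues→MUL
t=2  I1 reads
t=6  I1 exec-done
t=7  I1 writes R2
t=8  I2 issues→MUL
t=9  I2 reads | I3 issues→DIV
t=10  I3 reads
t=13  I2 exec-done
t=14  I2 writes R2
t=15  I4 issues→INT
t=16  I4 reads
t=17  I4 exec-done
t=18  I3 exec-done | I4 writes R2
t=19  I3 writes R3
t=20  I5 issues→DIV
t=21  I5 reads | I6 issues→ADD
t=29  I5 exec-done
t=30  I5 writes R0
t=31  I6 reads
t=33  I6 exec-done
t=34  I6 writes R4
t=35  I7 issues→DIV
t=36  I7 reads
t=44  I7 exec-done
t=45  I7 writes R4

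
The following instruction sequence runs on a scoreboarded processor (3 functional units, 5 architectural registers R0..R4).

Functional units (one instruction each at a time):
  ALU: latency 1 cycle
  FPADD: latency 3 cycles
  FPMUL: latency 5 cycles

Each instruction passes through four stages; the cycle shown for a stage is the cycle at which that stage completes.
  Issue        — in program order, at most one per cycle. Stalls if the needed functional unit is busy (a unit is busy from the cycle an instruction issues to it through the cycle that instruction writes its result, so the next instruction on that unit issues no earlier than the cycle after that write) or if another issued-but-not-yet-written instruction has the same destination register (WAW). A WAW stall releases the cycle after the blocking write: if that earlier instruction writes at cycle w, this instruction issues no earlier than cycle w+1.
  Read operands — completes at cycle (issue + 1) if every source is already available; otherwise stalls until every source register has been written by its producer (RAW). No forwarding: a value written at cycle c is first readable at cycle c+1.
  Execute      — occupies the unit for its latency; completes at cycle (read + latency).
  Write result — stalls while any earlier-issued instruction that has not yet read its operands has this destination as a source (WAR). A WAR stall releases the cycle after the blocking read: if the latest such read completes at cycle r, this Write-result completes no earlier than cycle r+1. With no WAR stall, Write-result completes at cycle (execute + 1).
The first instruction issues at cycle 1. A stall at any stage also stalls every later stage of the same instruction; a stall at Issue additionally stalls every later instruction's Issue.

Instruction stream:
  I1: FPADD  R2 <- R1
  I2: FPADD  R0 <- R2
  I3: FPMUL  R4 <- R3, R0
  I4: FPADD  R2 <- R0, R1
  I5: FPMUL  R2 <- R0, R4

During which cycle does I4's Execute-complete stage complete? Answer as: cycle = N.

c1: I1 dispatched to FPADD
c2: I1 operands ready
c5: I1 complete
c6: R2←I1
c7: I2 dispatched to FPADD
c8: I2 operands ready; I3 dispatched to FPMUL
c11: I2 complete
c12: R0←I2
c13: I3 operands ready; I4 dispatched to FPADD
c14: I4 operands ready
c17: I4 complete
c18: I3 complete; R2←I4
c19: R4←I3
c20: I5 dispatched to FPMUL
c21: I5 operands ready
c26: I5 complete
c27: R2←I5

cycle = 17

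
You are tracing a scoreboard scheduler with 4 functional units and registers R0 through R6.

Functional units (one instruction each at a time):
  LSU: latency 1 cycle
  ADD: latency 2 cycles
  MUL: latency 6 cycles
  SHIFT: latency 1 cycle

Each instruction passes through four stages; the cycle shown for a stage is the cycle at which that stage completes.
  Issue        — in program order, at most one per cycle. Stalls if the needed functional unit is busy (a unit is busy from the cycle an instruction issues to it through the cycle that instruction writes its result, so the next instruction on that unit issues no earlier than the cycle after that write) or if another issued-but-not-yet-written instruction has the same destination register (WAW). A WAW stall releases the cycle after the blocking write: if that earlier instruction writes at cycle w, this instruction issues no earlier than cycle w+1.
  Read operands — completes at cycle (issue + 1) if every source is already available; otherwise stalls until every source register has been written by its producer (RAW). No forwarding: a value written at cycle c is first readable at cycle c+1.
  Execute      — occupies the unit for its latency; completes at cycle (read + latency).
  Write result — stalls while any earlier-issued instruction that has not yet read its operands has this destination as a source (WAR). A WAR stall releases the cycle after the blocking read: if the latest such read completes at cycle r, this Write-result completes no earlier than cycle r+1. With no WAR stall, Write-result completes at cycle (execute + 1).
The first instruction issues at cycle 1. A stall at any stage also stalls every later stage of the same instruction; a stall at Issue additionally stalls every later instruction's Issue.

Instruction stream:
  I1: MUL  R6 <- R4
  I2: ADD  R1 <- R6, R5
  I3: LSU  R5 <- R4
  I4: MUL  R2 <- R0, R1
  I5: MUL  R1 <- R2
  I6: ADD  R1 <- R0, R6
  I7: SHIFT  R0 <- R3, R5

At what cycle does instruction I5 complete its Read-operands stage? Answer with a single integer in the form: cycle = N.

1) issue 1, read 2, done 8, write 9
2) issue 2, read 10, done 12, write 13  <RAW R6: wait I1 write@9>
3) issue 3, read 4, done 5, write 11  <WAR R5: wait I2 read@10>
4) issue 10, read 14, done 20, write 21  <struct: MUL busy until I1 writes@9 / RAW R1: wait I2 write@13>
5) issue 22, read 23, done 29, write 30  <struct: MUL busy until I4 writes@21>
6) issue 31, read 32, done 34, write 35  <WAW R1: wait I5 write@30>
7) issue 32, read 33, done 34, write 35

cycle = 23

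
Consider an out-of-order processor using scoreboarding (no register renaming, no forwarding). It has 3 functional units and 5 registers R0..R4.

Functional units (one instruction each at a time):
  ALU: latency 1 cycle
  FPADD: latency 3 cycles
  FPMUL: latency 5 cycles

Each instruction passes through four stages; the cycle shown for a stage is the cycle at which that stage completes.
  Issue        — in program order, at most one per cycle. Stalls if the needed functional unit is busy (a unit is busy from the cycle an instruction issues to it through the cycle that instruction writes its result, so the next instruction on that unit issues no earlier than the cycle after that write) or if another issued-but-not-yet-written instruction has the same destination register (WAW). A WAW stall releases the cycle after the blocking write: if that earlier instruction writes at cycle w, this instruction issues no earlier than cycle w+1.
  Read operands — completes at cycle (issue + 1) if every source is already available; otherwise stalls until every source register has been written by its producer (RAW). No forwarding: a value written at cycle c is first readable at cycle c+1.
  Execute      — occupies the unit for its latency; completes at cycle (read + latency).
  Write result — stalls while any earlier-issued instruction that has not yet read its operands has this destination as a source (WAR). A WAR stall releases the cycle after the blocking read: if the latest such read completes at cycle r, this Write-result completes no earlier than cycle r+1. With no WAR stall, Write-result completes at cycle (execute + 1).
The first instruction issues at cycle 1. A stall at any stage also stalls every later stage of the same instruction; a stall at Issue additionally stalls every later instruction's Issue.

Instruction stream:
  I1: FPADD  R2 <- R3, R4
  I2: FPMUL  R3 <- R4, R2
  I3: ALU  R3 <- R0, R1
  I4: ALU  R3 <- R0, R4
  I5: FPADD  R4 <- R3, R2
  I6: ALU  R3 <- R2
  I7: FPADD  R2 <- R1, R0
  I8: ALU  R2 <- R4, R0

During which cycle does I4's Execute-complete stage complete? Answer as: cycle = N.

cycle = 20

t=1  issue I1 (FPADD)
t=2  I1 read-ops · issue I2 (FPMUL)
t=5  I1 finished on FPADD
t=6  I1→R2
t=7  I2 read-ops
t=12  I2 finished on FPMUL
t=13  I2→R3
t=14  issue I3 (ALU)
t=15  I3 read-ops
t=16  I3 finished on ALU
t=17  I3→R3
t=18  issue I4 (ALU)
t=19  I4 read-ops · issue I5 (FPADD)
t=20  I4 finished on ALU
t=21  I4→R3
t=22  I5 read-ops · issue I6 (ALU)
t=23  I6 read-ops
t=24  I6 finished on ALU
t=25  I5 finished on FPADD · I6→R3
t=26  I5→R4
t=27  issue I7 (FPADD)
t=28  I7 read-ops
t=31  I7 finished on FPADD
t=32  I7→R2
t=33  issue I8 (ALU)
t=34  I8 read-ops
t=35  I8 finished on ALU
t=36  I8→R2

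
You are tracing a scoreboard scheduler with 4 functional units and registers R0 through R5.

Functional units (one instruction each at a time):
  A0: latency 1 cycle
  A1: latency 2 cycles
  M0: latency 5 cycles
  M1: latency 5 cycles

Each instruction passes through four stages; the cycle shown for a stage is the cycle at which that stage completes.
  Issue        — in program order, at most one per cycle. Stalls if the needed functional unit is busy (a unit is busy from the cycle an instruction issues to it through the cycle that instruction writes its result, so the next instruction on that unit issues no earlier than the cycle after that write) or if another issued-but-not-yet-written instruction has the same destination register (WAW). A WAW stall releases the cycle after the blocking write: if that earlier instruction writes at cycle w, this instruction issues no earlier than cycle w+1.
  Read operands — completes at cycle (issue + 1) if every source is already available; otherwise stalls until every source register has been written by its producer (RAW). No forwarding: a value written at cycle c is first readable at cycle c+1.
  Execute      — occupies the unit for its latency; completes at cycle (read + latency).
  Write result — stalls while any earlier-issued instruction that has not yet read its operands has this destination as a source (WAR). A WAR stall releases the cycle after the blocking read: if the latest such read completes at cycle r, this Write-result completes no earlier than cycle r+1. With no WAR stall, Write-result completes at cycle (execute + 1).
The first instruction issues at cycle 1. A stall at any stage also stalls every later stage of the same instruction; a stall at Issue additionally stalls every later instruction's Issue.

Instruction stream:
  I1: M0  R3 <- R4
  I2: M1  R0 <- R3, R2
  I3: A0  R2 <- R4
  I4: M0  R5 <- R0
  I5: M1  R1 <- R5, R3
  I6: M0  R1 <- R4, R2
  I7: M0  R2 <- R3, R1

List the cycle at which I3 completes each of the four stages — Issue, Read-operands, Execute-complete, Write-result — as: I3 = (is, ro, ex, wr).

I1  is:1  ro:2  ex:7  wr:8
I2  is:2  ro:9  ex:14  wr:15  — RAW R3: wait I1 write@8
I3  is:3  ro:4  ex:5  wr:10  — WAR R2: wait I2 read@9
I4  is:9  ro:16  ex:21  wr:22  — struct: M0 busy until I1 writes@8, RAW R0: wait I2 write@15
I5  is:16  ro:23  ex:28  wr:29  — struct: M1 busy until I2 writes@15, RAW R5: wait I4 write@22
I6  is:30  ro:31  ex:36  wr:37  — WAW R1: wait I5 write@29
I7  is:38  ro:39  ex:44  wr:45  — struct: M0 busy until I6 writes@37

I3 = (3, 4, 5, 10)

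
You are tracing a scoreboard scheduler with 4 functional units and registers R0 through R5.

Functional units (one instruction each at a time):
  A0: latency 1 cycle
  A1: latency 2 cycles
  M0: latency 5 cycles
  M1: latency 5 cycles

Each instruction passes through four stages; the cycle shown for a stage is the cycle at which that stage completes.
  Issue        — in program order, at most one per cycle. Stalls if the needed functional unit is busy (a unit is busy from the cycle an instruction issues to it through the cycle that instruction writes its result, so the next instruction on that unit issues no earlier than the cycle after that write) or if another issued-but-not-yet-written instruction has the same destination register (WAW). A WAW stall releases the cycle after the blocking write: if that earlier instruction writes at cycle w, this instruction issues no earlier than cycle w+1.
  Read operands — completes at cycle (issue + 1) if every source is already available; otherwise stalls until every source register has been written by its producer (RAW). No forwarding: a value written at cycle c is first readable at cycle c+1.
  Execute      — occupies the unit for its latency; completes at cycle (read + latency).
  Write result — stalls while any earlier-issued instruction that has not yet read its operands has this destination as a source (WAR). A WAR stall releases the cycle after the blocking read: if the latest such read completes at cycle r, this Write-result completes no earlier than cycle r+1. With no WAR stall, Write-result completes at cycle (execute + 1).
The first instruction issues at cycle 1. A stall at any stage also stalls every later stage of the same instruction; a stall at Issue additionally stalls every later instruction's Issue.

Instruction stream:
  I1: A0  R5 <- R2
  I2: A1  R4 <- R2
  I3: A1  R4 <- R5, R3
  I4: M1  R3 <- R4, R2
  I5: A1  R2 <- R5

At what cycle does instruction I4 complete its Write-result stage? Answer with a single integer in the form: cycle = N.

[1] I1 dispatched to A0
[2] I1 operands ready, I2 dispatched to A1
[3] I1 complete, I2 operands ready
[4] R5←I1
[5] I2 complete
[6] R4←I2
[7] I3 dispatched to A1
[8] I3 operands ready, I4 dispatched to M1
[10] I3 complete
[11] R4←I3
[12] I4 operands ready, I5 dispatched to A1
[13] I5 operands ready
[15] I5 complete
[16] R2←I5
[17] I4 complete
[18] R3←I4

cycle = 18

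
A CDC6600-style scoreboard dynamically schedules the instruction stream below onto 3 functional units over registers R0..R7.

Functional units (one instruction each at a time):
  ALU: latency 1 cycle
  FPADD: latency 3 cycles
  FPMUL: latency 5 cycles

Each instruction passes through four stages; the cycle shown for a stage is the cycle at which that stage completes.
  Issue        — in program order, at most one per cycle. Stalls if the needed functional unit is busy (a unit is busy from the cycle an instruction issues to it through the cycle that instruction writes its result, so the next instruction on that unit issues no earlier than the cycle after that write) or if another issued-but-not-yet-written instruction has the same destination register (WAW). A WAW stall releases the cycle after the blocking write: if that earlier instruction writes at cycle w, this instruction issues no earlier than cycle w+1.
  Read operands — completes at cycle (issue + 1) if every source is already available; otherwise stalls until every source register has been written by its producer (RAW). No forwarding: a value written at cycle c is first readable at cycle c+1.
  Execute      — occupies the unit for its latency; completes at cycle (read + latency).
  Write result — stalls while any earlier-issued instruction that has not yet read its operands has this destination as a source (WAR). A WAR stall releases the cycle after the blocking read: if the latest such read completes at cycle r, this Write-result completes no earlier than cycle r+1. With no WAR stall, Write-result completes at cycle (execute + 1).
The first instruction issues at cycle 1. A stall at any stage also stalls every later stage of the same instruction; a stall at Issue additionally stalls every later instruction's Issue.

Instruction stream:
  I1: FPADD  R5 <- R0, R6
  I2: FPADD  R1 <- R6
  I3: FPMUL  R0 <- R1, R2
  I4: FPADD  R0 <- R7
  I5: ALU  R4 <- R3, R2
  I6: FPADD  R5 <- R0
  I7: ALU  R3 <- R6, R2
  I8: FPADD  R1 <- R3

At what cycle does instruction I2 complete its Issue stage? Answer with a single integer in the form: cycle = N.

cycle = 7

c1: I1 issues→FPADD
c2: I1 reads
c5: I1 exec-done
c6: I1 writes R5
c7: I2 issues→FPADD
c8: I2 reads · I3 issues→FPMUL
c11: I2 exec-done
c12: I2 writes R1
c13: I3 reads
c18: I3 exec-done
c19: I3 writes R0
c20: I4 issues→FPADD
c21: I4 reads · I5 issues→ALU
c22: I5 reads
c23: I5 exec-done
c24: I4 exec-done · I5 writes R4
c25: I4 writes R0
c26: I6 issues→FPADD
c27: I6 reads · I7 issues→ALU
c28: I7 reads
c29: I7 exec-done
c30: I6 exec-done · I7 writes R3
c31: I6 writes R5
c32: I8 issues→FPADD
c33: I8 reads
c36: I8 exec-done
c37: I8 writes R1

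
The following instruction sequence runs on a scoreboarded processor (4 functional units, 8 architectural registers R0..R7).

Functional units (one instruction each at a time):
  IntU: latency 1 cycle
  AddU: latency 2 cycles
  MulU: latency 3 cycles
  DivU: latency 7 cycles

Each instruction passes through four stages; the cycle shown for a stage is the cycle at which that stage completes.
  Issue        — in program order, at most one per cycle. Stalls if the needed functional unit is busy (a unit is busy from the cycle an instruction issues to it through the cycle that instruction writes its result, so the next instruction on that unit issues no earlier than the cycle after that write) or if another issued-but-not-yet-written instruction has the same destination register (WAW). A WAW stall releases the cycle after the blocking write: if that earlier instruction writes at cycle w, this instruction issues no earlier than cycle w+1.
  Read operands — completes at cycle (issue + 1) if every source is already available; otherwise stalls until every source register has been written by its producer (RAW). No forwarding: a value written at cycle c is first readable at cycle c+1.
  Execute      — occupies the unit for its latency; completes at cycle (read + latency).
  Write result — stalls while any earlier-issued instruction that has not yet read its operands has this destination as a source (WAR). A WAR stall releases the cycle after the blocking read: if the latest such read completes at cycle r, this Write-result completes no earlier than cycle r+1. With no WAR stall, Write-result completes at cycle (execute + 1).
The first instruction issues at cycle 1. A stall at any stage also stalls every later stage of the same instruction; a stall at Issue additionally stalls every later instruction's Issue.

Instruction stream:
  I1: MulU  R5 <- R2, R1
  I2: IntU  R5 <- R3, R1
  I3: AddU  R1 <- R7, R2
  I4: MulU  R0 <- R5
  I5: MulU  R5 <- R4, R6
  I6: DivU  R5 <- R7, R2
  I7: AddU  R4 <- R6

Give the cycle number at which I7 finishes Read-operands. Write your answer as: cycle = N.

cycle = 24

c1: issue I1 (MulU)
c2: I1 read-ops
c5: I1 finished on MulU
c6: I1→R5
c7: issue I2 (IntU)
c8: I2 read-ops · issue I3 (AddU)
c9: I2 finished on IntU · I3 read-ops · issue I4 (MulU)
c10: I2→R5
c11: I3 finished on AddU · I4 read-ops
c12: I3→R1
c14: I4 finished on MulU
c15: I4→R0
c16: issue I5 (MulU)
c17: I5 read-ops
c20: I5 finished on MulU
c21: I5→R5
c22: issue I6 (DivU)
c23: I6 read-ops · issue I7 (AddU)
c24: I7 read-ops
c26: I7 finished on AddU
c27: I7→R4
c30: I6 finished on DivU
c31: I6→R5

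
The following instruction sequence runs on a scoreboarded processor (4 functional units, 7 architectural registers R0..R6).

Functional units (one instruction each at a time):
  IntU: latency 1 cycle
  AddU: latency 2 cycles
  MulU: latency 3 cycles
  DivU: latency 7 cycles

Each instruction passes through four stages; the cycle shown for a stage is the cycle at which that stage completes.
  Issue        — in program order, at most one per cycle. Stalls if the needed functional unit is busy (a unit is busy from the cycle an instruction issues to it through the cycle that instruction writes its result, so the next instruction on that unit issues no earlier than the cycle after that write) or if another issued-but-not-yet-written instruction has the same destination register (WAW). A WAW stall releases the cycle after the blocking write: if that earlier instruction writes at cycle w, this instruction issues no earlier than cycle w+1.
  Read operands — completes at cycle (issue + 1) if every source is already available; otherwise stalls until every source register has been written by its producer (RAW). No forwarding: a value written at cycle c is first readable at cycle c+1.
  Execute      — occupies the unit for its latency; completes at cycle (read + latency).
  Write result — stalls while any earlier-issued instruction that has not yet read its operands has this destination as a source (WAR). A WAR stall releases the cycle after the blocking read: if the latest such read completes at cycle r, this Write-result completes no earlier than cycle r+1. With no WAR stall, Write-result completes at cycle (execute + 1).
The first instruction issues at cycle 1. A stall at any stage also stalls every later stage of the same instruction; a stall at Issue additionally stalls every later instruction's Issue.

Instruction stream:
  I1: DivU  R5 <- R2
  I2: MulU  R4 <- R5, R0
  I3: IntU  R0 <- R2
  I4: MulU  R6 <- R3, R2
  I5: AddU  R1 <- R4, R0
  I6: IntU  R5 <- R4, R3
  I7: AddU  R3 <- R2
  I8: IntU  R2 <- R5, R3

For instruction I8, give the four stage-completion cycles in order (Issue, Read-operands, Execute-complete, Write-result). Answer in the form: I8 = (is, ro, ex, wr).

[I1] 1/2/9/10
[I2] 2/11/14/15  (RAW R5: wait I1 write@10)
[I3] 3/4/5/12  (WAR R0: wait I2 read@11)
[I4] 16/17/20/21  (struct: MulU busy until I2 writes@15)
[I5] 17/18/20/21
[I6] 18/19/20/21
[I7] 22/23/25/26  (struct: AddU busy until I5 writes@21)
[I8] 23/27/28/29  (RAW R3: wait I7 write@26)

I8 = (23, 27, 28, 29)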